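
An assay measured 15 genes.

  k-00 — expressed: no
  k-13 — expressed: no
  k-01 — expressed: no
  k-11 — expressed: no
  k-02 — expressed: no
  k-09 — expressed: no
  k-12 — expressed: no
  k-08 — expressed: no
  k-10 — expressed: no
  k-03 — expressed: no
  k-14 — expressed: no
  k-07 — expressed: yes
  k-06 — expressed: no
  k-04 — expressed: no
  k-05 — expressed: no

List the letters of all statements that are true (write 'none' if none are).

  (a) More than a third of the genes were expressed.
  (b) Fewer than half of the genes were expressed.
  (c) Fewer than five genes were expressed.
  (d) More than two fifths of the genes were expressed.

|A| = 15, |A ∩ B| = 1, |A ∖ B| = 14.
(a) |A ∩ B| / |A| > 1/3: fails.
(b) |A ∩ B| < |A ∖ B|: holds.
(c) |A ∩ B| < 5: holds.
(d) |A ∩ B| / |A| > 2/5: fails.

(b), (c)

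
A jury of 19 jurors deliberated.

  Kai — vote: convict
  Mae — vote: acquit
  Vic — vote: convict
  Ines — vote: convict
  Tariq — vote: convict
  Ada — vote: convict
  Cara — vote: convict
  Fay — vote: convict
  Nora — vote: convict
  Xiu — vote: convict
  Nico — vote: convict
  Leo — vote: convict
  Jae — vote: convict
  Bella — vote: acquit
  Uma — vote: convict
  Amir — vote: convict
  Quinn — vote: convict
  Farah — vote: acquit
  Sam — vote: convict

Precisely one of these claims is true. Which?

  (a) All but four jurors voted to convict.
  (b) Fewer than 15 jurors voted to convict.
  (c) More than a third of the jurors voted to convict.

|A| = 19, |A ∩ B| = 16, |A ∖ B| = 3.
(a) requires |A ∖ B| = 4: false.
(b) requires |A ∩ B| < 15: false.
(c) requires |A ∩ B| / |A| > 1/3: true.

(c)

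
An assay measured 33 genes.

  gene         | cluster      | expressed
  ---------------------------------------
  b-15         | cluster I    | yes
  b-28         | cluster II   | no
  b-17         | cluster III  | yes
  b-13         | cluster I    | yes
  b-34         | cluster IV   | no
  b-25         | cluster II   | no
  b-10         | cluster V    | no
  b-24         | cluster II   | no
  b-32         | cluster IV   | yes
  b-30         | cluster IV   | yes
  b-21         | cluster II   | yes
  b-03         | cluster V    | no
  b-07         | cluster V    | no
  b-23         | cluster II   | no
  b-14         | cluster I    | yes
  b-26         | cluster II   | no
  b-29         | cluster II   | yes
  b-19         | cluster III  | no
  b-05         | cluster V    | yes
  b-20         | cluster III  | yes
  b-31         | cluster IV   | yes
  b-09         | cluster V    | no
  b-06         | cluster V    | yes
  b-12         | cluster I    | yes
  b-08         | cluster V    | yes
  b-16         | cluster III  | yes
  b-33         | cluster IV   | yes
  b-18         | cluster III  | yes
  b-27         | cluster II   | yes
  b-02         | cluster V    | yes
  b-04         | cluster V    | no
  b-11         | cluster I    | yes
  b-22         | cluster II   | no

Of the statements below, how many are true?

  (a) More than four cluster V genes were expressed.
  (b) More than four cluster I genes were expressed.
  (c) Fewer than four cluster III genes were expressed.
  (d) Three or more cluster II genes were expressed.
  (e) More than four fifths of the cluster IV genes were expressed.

2

(a) cluster V: |A| = 9, |A ∩ B| = 4; needs |A ∩ B| > 4 — false.
(b) cluster I: |A| = 5, |A ∩ B| = 5; needs |A ∩ B| > 4 — true.
(c) cluster III: |A| = 5, |A ∩ B| = 4; needs |A ∩ B| < 4 — false.
(d) cluster II: |A| = 9, |A ∩ B| = 3; needs |A ∩ B| ≥ 3 — true.
(e) cluster IV: |A| = 5, |A ∩ B| = 4; needs |A ∩ B| / |A| > 4/5 — false.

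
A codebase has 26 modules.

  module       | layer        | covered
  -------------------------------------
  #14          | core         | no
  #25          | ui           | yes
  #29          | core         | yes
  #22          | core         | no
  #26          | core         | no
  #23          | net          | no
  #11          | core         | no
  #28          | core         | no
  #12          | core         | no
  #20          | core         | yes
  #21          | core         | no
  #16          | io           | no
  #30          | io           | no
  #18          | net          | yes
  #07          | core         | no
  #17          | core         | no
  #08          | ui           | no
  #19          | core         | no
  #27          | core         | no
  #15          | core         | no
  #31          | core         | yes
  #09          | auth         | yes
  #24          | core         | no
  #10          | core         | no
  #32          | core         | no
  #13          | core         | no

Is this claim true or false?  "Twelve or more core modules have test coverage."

False

'Twelve or more core modules have test coverage' holds iff |A ∩ B| ≥ 12.
|A| = 19, |A ∩ B| = 3, |A ∖ B| = 16.
|A ∩ B| = 3, so the statement is false.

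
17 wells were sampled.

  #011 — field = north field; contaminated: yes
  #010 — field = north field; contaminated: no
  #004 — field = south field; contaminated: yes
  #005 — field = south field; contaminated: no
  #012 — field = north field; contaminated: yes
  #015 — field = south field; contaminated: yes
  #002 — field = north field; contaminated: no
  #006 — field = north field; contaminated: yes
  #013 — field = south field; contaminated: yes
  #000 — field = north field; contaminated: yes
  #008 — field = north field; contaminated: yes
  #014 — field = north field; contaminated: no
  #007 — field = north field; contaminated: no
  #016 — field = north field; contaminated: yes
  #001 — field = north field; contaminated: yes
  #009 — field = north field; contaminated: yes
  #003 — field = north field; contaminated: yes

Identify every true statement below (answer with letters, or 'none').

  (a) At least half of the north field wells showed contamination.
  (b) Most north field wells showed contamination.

(a), (b)

|A| = 13, |A ∩ B| = 9, |A ∖ B| = 4.
(a) |A ∩ B| ≥ |A ∖ B|: holds.
(b) |A ∩ B| > |A ∖ B|: holds.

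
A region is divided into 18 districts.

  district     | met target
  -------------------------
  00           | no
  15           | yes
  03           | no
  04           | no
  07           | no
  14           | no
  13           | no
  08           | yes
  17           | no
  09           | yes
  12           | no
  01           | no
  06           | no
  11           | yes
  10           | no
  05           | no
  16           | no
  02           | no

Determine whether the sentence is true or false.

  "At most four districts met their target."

True

Truth condition: |A ∩ B| ≤ 4.
|A| = 18, |A ∩ B| = 4, |A ∖ B| = 14.
|A ∩ B| = 4, so the statement is true.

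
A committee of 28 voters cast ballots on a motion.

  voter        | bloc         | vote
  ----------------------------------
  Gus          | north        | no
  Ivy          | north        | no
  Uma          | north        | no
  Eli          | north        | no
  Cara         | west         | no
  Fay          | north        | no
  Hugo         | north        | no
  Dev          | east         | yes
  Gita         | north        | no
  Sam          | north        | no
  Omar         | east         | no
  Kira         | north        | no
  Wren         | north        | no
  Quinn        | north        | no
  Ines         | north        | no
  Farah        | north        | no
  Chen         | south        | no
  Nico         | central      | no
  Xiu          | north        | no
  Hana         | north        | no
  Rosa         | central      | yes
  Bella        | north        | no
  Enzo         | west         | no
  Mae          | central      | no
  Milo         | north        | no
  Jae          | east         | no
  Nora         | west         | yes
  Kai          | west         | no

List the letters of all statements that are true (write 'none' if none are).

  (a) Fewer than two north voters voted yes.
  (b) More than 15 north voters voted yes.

(a)

|A| = 17, |A ∩ B| = 0, |A ∖ B| = 17.
(a) |A ∩ B| < 2: holds.
(b) |A ∩ B| > 15: fails.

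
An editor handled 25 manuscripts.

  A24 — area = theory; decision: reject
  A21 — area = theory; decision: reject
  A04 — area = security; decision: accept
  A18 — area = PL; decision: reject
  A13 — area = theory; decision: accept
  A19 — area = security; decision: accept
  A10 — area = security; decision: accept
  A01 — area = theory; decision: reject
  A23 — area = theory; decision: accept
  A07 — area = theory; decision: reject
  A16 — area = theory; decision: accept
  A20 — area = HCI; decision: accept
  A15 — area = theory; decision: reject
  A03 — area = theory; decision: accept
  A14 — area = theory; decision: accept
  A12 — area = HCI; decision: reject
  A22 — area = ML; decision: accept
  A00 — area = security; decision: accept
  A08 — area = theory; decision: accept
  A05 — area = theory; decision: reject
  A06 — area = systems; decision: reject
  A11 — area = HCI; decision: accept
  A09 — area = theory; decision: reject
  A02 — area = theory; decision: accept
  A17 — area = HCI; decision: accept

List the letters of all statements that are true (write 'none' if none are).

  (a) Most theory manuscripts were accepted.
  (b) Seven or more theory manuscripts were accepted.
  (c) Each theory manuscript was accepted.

|A| = 14, |A ∩ B| = 7, |A ∖ B| = 7.
(a) |A ∩ B| > |A ∖ B|: fails.
(b) |A ∩ B| ≥ 7: holds.
(c) A ⊆ B, i.e. every element of A is in B (|A ∖ B| = 0): fails.

(b)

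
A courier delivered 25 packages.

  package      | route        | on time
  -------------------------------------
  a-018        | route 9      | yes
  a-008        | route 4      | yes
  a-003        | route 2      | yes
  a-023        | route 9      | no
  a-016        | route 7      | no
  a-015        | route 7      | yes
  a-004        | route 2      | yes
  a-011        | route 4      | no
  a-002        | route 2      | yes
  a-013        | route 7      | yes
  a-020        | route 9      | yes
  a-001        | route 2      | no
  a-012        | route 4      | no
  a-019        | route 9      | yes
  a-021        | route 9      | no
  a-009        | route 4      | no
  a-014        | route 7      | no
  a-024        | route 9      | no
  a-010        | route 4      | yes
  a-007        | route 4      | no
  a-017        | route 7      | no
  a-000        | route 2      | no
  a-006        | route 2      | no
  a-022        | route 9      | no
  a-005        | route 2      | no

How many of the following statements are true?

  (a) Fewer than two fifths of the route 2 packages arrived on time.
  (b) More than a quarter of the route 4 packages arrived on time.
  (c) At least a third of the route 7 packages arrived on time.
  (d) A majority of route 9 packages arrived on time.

(a) route 2: |A| = 7, |A ∩ B| = 3; needs |A ∩ B| / |A| < 2/5 — false.
(b) route 4: |A| = 6, |A ∩ B| = 2; needs |A ∩ B| / |A| > 1/4 — true.
(c) route 7: |A| = 5, |A ∩ B| = 2; needs |A ∩ B| / |A| ≥ 1/3 — true.
(d) route 9: |A| = 7, |A ∩ B| = 3; needs |A ∩ B| > |A ∖ B| — false.

2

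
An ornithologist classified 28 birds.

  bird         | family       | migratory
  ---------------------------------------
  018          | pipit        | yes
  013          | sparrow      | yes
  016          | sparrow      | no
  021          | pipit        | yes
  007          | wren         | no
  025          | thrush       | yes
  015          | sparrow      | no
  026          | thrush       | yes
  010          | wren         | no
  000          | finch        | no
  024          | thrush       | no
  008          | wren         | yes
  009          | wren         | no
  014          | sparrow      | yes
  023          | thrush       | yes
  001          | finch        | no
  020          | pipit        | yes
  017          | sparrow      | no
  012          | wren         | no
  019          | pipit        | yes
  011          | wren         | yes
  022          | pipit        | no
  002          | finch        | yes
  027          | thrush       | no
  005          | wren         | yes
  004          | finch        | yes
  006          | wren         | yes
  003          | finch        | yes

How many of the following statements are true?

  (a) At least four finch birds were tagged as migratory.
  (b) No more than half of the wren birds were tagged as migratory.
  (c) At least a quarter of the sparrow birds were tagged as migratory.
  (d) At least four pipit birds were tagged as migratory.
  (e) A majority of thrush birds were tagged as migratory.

4

(a) finch: |A| = 5, |A ∩ B| = 3; needs |A ∩ B| ≥ 4 — false.
(b) wren: |A| = 8, |A ∩ B| = 4; needs |A ∩ B| ≤ |A ∖ B| — true.
(c) sparrow: |A| = 5, |A ∩ B| = 2; needs |A ∩ B| / |A| ≥ 1/4 — true.
(d) pipit: |A| = 5, |A ∩ B| = 4; needs |A ∩ B| ≥ 4 — true.
(e) thrush: |A| = 5, |A ∩ B| = 3; needs |A ∩ B| > |A ∖ B| — true.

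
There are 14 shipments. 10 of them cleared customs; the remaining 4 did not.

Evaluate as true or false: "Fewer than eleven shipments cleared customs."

Truth condition: |A ∩ B| < 11.
|A| = 14, |A ∩ B| = 10, |A ∖ B| = 4.
|A ∩ B| = 10, so the statement is true.

True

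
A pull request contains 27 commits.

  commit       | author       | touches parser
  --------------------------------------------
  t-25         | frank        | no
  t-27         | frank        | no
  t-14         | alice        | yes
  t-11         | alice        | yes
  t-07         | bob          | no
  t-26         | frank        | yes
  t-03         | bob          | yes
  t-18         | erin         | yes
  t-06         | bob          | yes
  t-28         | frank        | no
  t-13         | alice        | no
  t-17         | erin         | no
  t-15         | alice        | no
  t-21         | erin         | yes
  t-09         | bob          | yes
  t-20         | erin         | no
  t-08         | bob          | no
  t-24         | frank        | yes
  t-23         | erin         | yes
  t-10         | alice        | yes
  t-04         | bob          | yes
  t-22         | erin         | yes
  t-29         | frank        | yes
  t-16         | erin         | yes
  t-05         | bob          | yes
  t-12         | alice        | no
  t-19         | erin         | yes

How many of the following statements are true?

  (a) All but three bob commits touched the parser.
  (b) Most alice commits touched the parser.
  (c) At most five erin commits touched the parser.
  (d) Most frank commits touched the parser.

0

(a) bob: |A| = 7, |A ∩ B| = 5; needs |A ∖ B| = 3 — false.
(b) alice: |A| = 6, |A ∩ B| = 3; needs |A ∩ B| > |A ∖ B| — false.
(c) erin: |A| = 8, |A ∩ B| = 6; needs |A ∩ B| ≤ 5 — false.
(d) frank: |A| = 6, |A ∩ B| = 3; needs |A ∩ B| > |A ∖ B| — false.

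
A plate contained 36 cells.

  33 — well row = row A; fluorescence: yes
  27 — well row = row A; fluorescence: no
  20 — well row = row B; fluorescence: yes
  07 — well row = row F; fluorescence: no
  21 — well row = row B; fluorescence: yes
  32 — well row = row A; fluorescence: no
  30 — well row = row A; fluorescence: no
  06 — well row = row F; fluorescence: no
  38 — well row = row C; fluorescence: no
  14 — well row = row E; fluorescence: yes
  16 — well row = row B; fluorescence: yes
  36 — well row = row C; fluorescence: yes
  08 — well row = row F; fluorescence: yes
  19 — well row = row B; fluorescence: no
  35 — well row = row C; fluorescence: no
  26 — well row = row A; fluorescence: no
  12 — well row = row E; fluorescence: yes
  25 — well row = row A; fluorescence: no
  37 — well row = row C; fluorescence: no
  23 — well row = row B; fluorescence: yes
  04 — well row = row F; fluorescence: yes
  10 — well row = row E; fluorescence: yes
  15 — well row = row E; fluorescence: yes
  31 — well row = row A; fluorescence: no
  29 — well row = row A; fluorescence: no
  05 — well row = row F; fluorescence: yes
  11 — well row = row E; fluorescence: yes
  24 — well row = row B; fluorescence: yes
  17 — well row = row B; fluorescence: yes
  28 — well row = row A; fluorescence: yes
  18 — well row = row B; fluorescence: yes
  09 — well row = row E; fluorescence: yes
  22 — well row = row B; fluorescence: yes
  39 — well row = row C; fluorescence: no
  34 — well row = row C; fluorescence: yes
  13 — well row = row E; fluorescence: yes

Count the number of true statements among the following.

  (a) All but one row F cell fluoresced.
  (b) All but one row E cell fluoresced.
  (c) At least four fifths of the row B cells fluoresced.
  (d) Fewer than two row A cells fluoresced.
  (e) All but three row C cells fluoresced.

1

(a) row F: |A| = 5, |A ∩ B| = 3; needs |A ∖ B| = 1 — false.
(b) row E: |A| = 7, |A ∩ B| = 7; needs |A ∖ B| = 1 — false.
(c) row B: |A| = 9, |A ∩ B| = 8; needs |A ∩ B| / |A| ≥ 4/5 — true.
(d) row A: |A| = 9, |A ∩ B| = 2; needs |A ∩ B| < 2 — false.
(e) row C: |A| = 6, |A ∩ B| = 2; needs |A ∖ B| = 3 — false.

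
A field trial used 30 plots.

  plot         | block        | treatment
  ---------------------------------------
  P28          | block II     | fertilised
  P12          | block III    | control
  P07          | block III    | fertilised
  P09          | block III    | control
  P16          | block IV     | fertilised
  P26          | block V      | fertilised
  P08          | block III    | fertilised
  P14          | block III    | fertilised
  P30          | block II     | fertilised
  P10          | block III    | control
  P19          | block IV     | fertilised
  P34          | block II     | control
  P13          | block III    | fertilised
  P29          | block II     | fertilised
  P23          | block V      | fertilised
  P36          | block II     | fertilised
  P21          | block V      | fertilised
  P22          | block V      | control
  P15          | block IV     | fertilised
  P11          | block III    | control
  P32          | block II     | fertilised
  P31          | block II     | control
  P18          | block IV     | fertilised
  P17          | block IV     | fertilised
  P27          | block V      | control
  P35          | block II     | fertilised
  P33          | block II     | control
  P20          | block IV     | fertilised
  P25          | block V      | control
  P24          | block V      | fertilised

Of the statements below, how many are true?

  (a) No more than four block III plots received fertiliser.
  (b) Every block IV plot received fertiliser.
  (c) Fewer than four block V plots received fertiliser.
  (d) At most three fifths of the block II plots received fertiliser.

2

(a) block III: |A| = 8, |A ∩ B| = 4; needs |A ∩ B| ≤ 4 — true.
(b) block IV: |A| = 6, |A ∩ B| = 6; needs A ⊆ B, i.e. every element of A is in B (|A ∖ B| = 0) — true.
(c) block V: |A| = 7, |A ∩ B| = 4; needs |A ∩ B| < 4 — false.
(d) block II: |A| = 9, |A ∩ B| = 6; needs |A ∩ B| / |A| ≤ 3/5 — false.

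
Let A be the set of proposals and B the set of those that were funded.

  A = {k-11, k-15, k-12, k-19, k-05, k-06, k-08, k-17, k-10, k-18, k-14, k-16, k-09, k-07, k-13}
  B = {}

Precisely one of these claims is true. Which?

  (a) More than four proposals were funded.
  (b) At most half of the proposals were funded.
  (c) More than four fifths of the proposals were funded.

(b)

|A| = 15, |A ∩ B| = 0, |A ∖ B| = 15.
(a) requires |A ∩ B| > 4: false.
(b) requires |A ∩ B| ≤ |A ∖ B|: true.
(c) requires |A ∩ B| / |A| > 4/5: false.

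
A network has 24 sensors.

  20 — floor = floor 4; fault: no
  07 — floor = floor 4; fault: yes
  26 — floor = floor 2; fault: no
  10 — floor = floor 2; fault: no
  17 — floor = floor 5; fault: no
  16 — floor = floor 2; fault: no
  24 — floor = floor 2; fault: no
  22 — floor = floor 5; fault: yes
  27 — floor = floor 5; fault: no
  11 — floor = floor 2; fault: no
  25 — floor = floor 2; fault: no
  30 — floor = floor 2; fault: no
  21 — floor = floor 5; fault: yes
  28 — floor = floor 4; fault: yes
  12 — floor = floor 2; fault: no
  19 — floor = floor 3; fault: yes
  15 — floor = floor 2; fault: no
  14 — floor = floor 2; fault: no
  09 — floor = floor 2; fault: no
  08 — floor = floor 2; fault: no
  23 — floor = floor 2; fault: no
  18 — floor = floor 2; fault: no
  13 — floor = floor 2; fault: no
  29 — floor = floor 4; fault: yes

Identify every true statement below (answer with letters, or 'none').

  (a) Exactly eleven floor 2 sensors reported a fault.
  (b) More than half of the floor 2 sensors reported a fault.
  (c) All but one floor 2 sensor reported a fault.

|A| = 15, |A ∩ B| = 0, |A ∖ B| = 15.
(a) |A ∩ B| = 11: fails.
(b) |A ∩ B| > |A ∖ B|: fails.
(c) |A ∖ B| = 1: fails.

none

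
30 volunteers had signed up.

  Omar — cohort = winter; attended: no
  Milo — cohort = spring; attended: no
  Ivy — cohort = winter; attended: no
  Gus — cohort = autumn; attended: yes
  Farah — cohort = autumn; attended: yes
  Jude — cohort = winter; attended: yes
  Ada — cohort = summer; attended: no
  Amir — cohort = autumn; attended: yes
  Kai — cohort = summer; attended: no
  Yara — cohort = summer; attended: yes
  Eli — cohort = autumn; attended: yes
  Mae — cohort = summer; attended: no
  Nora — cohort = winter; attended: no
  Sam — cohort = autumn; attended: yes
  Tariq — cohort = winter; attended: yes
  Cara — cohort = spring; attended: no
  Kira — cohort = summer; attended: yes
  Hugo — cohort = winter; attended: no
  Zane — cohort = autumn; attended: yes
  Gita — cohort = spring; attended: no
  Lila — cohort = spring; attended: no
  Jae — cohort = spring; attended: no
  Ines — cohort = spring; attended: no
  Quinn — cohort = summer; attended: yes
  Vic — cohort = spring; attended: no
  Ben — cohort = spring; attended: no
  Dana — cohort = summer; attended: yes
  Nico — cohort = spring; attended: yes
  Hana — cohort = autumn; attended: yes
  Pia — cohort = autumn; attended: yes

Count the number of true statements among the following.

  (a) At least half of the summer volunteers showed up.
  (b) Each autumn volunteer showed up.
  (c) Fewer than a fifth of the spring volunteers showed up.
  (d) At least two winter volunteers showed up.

(a) summer: |A| = 7, |A ∩ B| = 4; needs |A ∩ B| ≥ |A ∖ B| — true.
(b) autumn: |A| = 8, |A ∩ B| = 8; needs A ⊆ B, i.e. every element of A is in B (|A ∖ B| = 0) — true.
(c) spring: |A| = 9, |A ∩ B| = 1; needs |A ∩ B| / |A| < 1/5 — true.
(d) winter: |A| = 6, |A ∩ B| = 2; needs |A ∩ B| ≥ 2 — true.

4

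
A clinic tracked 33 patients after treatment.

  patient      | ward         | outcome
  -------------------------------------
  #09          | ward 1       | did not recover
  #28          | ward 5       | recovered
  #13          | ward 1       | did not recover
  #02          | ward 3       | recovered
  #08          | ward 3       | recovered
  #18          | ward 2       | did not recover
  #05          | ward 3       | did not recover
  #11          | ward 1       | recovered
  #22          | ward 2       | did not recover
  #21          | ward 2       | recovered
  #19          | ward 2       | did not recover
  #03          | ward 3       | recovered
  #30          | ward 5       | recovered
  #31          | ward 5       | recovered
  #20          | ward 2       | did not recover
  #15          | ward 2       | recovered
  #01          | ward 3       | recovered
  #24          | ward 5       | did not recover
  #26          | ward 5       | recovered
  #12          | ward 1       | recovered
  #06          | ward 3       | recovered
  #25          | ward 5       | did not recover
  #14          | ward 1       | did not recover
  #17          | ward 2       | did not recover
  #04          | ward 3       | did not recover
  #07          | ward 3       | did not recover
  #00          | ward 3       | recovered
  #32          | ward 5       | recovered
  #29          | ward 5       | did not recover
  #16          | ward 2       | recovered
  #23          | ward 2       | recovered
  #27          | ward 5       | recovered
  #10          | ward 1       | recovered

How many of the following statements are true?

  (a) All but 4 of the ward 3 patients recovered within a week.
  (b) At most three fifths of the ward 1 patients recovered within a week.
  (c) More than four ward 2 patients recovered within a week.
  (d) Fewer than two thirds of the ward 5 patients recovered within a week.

1

(a) ward 3: |A| = 9, |A ∩ B| = 6; needs |A ∖ B| = 4 — false.
(b) ward 1: |A| = 6, |A ∩ B| = 3; needs |A ∩ B| / |A| ≤ 3/5 — true.
(c) ward 2: |A| = 9, |A ∩ B| = 4; needs |A ∩ B| > 4 — false.
(d) ward 5: |A| = 9, |A ∩ B| = 6; needs |A ∩ B| / |A| < 2/3 — false.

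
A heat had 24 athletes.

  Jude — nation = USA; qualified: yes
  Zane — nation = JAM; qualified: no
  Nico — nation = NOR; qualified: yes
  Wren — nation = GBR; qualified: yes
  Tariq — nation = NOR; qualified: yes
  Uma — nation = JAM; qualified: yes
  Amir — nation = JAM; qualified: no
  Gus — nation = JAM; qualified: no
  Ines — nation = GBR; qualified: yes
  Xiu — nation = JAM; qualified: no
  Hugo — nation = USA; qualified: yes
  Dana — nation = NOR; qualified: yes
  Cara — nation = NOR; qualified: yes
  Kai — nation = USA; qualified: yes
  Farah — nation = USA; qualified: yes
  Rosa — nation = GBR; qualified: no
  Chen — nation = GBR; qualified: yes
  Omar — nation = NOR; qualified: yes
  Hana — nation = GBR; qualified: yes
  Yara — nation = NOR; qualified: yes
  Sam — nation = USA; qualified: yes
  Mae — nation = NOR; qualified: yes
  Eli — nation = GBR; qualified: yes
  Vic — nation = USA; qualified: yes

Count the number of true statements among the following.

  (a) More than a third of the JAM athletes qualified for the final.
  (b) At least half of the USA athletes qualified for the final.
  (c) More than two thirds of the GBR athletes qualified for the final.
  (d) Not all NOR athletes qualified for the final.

2

(a) JAM: |A| = 5, |A ∩ B| = 1; needs |A ∩ B| / |A| > 1/3 — false.
(b) USA: |A| = 6, |A ∩ B| = 6; needs |A ∩ B| ≥ |A ∖ B| — true.
(c) GBR: |A| = 6, |A ∩ B| = 5; needs |A ∩ B| / |A| > 2/3 — true.
(d) NOR: |A| = 7, |A ∩ B| = 7; needs A ⊄ B (|A ∖ B| ≥ 1) — false.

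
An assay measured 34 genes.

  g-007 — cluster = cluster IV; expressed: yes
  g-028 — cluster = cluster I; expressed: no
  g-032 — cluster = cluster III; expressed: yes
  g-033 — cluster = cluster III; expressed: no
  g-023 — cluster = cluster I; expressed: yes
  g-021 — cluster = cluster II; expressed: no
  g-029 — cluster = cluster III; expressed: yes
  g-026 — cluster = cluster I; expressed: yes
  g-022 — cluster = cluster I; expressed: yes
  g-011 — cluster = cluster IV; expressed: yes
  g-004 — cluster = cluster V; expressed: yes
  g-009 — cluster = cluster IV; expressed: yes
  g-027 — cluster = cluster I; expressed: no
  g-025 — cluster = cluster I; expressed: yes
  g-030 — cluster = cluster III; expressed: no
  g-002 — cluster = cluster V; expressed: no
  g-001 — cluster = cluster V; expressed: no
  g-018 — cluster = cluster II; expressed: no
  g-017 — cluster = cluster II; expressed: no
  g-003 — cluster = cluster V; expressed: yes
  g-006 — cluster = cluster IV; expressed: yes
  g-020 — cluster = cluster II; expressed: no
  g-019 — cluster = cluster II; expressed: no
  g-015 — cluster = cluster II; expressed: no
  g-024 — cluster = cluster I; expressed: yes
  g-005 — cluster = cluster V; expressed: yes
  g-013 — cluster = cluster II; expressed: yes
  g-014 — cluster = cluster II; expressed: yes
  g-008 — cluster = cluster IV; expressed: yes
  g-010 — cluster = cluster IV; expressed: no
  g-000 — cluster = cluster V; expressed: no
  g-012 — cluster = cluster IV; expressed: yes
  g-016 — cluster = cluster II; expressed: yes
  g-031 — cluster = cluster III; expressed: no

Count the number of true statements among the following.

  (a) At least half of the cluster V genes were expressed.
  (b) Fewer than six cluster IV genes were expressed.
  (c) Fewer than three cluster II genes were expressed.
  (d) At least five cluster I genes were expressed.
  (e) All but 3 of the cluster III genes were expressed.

(a) cluster V: |A| = 6, |A ∩ B| = 3; needs |A ∩ B| ≥ |A ∖ B| — true.
(b) cluster IV: |A| = 7, |A ∩ B| = 6; needs |A ∩ B| < 6 — false.
(c) cluster II: |A| = 9, |A ∩ B| = 3; needs |A ∩ B| < 3 — false.
(d) cluster I: |A| = 7, |A ∩ B| = 5; needs |A ∩ B| ≥ 5 — true.
(e) cluster III: |A| = 5, |A ∩ B| = 2; needs |A ∖ B| = 3 — true.

3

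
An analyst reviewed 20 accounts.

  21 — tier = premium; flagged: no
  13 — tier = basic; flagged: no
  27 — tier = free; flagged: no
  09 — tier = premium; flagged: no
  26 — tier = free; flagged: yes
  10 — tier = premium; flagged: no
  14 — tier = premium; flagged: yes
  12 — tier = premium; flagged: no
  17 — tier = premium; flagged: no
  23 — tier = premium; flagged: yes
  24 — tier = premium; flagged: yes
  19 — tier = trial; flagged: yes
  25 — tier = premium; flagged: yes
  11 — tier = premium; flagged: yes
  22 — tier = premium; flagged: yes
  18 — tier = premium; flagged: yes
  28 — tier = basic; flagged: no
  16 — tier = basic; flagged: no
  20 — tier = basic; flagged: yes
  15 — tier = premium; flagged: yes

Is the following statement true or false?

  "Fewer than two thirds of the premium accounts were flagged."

True

The determiner here denotes the relation: |A ∩ B| / |A| < 2/3.
A (the restrictor) = {21, 09, 10, 14, 12, 17, 23, 24, 25, 11, 22, 18, 15}, |A| = 13.
A ∩ B = {14, 23, 24, 25, 11, 22, 18, 15}, so |A ∩ B| = 8.
A ∖ B = {21, 09, 10, 12, 17}, so |A ∖ B| = 5.
|A ∩ B|/|A| = 8/13, so the statement is true.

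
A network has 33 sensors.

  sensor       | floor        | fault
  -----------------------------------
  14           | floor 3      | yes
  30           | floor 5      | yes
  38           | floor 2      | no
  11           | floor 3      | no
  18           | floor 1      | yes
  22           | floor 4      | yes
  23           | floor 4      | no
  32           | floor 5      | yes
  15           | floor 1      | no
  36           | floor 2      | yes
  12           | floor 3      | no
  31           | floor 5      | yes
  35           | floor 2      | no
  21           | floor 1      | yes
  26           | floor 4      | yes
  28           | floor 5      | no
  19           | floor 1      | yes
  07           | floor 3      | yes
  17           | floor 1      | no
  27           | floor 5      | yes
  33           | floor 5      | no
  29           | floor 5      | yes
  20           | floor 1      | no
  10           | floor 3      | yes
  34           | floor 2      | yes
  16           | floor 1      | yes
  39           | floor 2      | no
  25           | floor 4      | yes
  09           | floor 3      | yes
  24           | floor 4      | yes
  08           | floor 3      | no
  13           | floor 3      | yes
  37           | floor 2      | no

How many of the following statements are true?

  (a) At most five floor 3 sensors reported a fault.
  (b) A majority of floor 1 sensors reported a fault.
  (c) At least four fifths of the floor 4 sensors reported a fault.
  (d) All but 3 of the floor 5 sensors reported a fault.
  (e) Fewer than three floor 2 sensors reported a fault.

4

(a) floor 3: |A| = 8, |A ∩ B| = 5; needs |A ∩ B| ≤ 5 — true.
(b) floor 1: |A| = 7, |A ∩ B| = 4; needs |A ∩ B| > |A ∖ B| — true.
(c) floor 4: |A| = 5, |A ∩ B| = 4; needs |A ∩ B| / |A| ≥ 4/5 — true.
(d) floor 5: |A| = 7, |A ∩ B| = 5; needs |A ∖ B| = 3 — false.
(e) floor 2: |A| = 6, |A ∩ B| = 2; needs |A ∩ B| < 3 — true.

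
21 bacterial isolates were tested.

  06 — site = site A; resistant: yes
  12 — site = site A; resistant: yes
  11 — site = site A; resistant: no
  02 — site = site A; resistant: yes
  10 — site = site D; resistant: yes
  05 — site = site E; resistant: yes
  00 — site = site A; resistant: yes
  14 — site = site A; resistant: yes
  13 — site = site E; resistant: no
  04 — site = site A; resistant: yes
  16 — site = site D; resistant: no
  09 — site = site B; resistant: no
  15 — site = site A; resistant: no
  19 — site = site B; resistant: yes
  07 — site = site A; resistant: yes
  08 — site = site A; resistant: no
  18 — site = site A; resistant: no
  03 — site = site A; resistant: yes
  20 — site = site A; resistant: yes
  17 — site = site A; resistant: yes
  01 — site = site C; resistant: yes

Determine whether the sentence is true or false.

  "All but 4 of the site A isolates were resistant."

True

Truth condition: |A ∖ B| = 4.
A (the restrictor) = {06, 12, 11, 02, 00, 14, 04, 15, 07, 08, 18, 03, 20, 17}, |A| = 14.
A ∖ B = {11, 15, 08, 18}, so |A ∖ B| = 4.
|A ∖ B| = 4, so the statement is true.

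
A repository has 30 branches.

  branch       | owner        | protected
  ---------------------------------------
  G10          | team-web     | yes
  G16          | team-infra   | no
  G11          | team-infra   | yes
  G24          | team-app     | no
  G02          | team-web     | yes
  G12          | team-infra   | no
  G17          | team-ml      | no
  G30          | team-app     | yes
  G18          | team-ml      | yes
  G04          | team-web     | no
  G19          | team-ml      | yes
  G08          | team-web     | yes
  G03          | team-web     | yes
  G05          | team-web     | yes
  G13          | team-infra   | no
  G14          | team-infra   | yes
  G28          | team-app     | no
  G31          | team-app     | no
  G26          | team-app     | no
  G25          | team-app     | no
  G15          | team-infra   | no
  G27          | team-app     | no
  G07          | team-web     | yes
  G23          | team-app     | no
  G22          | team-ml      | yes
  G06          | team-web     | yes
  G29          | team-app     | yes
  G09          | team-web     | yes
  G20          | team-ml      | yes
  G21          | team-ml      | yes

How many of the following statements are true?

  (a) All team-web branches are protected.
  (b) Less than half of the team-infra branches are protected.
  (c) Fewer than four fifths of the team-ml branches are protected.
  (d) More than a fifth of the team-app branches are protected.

(a) team-web: |A| = 9, |A ∩ B| = 8; needs A ⊆ B, i.e. every element of A is in B (|A ∖ B| = 0) — false.
(b) team-infra: |A| = 6, |A ∩ B| = 2; needs |A ∩ B| < |A ∖ B| — true.
(c) team-ml: |A| = 6, |A ∩ B| = 5; needs |A ∩ B| / |A| < 4/5 — false.
(d) team-app: |A| = 9, |A ∩ B| = 2; needs |A ∩ B| / |A| > 1/5 — true.

2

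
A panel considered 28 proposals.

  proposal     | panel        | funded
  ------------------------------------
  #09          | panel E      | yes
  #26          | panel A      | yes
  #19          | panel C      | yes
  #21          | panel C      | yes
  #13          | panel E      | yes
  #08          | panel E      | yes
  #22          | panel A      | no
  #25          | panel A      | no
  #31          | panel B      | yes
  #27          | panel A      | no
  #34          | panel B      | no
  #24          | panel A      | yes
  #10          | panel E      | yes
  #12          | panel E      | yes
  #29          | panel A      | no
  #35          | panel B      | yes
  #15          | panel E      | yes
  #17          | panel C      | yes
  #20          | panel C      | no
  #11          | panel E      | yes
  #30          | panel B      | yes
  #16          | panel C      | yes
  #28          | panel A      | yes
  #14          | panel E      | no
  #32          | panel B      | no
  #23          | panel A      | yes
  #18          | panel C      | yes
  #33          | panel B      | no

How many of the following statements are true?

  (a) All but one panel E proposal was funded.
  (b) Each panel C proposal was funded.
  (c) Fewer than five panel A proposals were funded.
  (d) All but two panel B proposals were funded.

2

(a) panel E: |A| = 8, |A ∩ B| = 7; needs |A ∖ B| = 1 — true.
(b) panel C: |A| = 6, |A ∩ B| = 5; needs A ⊆ B, i.e. every element of A is in B (|A ∖ B| = 0) — false.
(c) panel A: |A| = 8, |A ∩ B| = 4; needs |A ∩ B| < 5 — true.
(d) panel B: |A| = 6, |A ∩ B| = 3; needs |A ∖ B| = 2 — false.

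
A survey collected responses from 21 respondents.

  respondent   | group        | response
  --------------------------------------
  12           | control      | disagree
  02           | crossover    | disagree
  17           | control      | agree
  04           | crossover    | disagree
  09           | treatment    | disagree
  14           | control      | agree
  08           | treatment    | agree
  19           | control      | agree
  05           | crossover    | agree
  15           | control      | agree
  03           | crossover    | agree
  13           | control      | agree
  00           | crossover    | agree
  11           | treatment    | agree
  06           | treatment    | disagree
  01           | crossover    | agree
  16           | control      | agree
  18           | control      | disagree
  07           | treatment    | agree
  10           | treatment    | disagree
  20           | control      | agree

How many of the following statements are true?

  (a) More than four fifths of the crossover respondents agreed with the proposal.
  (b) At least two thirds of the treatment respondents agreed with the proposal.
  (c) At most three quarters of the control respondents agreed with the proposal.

0

(a) crossover: |A| = 6, |A ∩ B| = 4; needs |A ∩ B| / |A| > 4/5 — false.
(b) treatment: |A| = 6, |A ∩ B| = 3; needs |A ∩ B| / |A| ≥ 2/3 — false.
(c) control: |A| = 9, |A ∩ B| = 7; needs |A ∩ B| / |A| ≤ 3/4 — false.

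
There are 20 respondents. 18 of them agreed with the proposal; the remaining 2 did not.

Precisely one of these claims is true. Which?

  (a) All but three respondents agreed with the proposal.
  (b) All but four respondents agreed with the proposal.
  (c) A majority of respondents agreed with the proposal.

(c)

|A| = 20, |A ∩ B| = 18, |A ∖ B| = 2.
(a) requires |A ∖ B| = 3: false.
(b) requires |A ∖ B| = 4: false.
(c) requires |A ∩ B| > |A ∖ B|: true.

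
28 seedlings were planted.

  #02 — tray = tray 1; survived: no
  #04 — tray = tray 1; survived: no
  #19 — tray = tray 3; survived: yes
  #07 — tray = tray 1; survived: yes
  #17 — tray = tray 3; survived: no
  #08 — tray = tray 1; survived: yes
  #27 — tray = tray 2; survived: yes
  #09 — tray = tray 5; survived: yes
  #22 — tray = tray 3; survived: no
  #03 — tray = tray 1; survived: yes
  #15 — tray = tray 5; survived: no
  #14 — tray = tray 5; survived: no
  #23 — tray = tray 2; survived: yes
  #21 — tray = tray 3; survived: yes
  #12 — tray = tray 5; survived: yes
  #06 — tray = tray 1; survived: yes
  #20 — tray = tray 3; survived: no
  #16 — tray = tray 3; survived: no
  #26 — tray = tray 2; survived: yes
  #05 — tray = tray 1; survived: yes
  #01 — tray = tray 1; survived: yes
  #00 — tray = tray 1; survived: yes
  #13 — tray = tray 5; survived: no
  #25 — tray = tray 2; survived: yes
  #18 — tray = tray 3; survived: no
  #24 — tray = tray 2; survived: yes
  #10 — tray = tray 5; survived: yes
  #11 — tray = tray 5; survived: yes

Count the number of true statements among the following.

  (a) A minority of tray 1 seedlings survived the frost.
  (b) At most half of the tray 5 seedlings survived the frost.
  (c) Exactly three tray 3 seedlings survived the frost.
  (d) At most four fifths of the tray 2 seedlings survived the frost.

(a) tray 1: |A| = 9, |A ∩ B| = 7; needs |A ∩ B| < |A ∖ B| — false.
(b) tray 5: |A| = 7, |A ∩ B| = 4; needs |A ∩ B| ≤ |A ∖ B| — false.
(c) tray 3: |A| = 7, |A ∩ B| = 2; needs |A ∩ B| = 3 — false.
(d) tray 2: |A| = 5, |A ∩ B| = 5; needs |A ∩ B| / |A| ≤ 4/5 — false.

0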